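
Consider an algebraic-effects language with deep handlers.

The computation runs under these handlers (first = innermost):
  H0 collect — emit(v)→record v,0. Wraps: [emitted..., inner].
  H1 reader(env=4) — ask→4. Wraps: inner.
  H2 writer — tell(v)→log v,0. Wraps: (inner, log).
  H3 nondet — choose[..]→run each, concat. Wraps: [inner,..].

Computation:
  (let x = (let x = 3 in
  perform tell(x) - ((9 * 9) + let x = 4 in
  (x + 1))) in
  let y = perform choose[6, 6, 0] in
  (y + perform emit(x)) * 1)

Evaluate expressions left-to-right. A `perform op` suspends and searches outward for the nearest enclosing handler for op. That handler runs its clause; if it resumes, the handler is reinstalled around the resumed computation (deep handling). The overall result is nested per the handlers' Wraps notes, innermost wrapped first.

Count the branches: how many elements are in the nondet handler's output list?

Evaluation trace:
tell(3) @ H2 ⇒ log+=3
choose[6, 6, 0] @ H3
  branch[0] choose=6:
    emit(-86) @ H0 ⇒ out+=-86
    H0 returns [-86, 6]
    H1 returns [-86, 6]
    H2 returns ([-86, 6], (3))
    H3 returns [([-86, 6], (3))]
  branch[1] choose=6:
    emit(-86) @ H0 ⇒ out+=-86
    H0 returns [-86, 6]
    H1 returns [-86, 6]
    H2 returns ([-86, 6], (3))
    H3 returns [([-86, 6], (3))]
  branch[2] choose=0:
    emit(-86) @ H0 ⇒ out+=-86
    H0 returns [-86, 0]
    H1 returns [-86, 0]
    H2 returns ([-86, 0], (3))
    H3 returns [([-86, 0], (3))]
= [([-86, 6], (3)), ([-86, 6], (3)), ([-86, 0], (3))]

Answer: 3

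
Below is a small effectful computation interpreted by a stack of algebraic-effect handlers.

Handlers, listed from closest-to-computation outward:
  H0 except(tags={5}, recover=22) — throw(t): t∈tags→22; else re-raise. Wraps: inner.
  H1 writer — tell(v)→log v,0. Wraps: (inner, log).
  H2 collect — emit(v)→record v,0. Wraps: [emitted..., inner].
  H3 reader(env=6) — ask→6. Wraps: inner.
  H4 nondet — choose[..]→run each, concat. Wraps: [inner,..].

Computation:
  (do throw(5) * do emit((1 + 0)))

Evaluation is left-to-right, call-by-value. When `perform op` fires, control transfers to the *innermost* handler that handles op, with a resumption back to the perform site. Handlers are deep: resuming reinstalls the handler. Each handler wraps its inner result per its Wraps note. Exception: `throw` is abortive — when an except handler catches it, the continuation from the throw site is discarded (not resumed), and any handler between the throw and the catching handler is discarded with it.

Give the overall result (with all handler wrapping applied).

Evaluation trace:
throw(5) @ H0 caught ⇒ 22
H1 returns (22, ())
H2 returns [(22, ())]
H3 returns [(22, ())]
H4 returns [[(22, ())]]
= [[(22, ())]]

Answer: [[(22, ())]]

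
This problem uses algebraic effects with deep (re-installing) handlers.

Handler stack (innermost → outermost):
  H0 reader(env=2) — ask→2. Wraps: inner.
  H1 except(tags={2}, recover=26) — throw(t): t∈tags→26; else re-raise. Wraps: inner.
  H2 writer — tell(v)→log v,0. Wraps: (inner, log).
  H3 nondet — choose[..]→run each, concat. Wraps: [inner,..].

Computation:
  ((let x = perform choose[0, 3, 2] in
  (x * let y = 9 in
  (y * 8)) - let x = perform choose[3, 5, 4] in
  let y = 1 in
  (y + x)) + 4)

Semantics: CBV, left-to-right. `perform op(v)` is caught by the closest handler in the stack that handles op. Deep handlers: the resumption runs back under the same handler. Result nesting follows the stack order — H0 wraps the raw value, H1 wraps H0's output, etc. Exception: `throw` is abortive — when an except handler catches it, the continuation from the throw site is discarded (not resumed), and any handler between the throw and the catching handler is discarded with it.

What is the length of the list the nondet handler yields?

Answer: 9

Working:
choose[0, 3, 2] @ H3
  branch[0] choose=0:
    choose[3, 5, 4] @ H3
      branch[0] choose=3:
        H0 returns 0
        H1 returns 0
        H2 returns (0, ())
        H3 returns [(0, ())]
      branch[1] choose=5:
        H0 returns -2
        H1 returns -2
        H2 returns (-2, ())
        H3 returns [(-2, ())]
      branch[2] choose=4:
        H0 returns -1
        H1 returns -1
        H2 returns (-1, ())
        H3 returns [(-1, ())]
  branch[1] choose=3:
    choose[3, 5, 4] @ H3
      branch[0] choose=3:
        H0 returns 216
        H1 returns 216
        H2 returns (216, ())
        H3 returns [(216, ())]
      branch[1] choose=5:
        H0 returns 214
        H1 returns 214
        H2 returns (214, ())
        H3 returns [(214, ())]
      branch[2] choose=4:
        H0 returns 215
        H1 returns 215
        H2 returns (215, ())
        H3 returns [(215, ())]
  branch[2] choose=2:
    choose[3, 5, 4] @ H3
      branch[0] choose=3:
        H0 returns 144
        H1 returns 144
        H2 returns (144, ())
        H3 returns [(144, ())]
      branch[1] choose=5:
        H0 returns 142
        H1 returns 142
        H2 returns (142, ())
        H3 returns [(142, ())]
      branch[2] choose=4:
        H0 returns 143
        H1 returns 143
        H2 returns (143, ())
        H3 returns [(143, ())]
= [(0, ()), (-2, ()), (-1, ()), (216, ()), (214, ()), (215, ()), (144, ()), (142, ()), (143, ())]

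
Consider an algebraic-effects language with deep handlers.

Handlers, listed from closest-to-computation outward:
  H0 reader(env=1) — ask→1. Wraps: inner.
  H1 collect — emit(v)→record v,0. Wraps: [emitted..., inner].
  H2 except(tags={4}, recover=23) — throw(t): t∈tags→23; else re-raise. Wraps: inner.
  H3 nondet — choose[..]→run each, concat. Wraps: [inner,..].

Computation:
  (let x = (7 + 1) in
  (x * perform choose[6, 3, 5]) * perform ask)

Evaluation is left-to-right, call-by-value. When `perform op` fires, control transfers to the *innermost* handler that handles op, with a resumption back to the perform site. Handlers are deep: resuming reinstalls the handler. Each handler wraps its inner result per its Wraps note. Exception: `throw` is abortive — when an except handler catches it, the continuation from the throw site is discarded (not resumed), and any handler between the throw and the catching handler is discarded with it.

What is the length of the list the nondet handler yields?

Working:
choose[6, 3, 5] @ H3
  branch[0] choose=6:
    ask @ H0 ⇒ 1
    H0 returns 48
    H1 returns [48]
    H2 returns [48]
    H3 returns [[48]]
  branch[1] choose=3:
    ask @ H0 ⇒ 1
    H0 returns 24
    H1 returns [24]
    H2 returns [24]
    H3 returns [[24]]
  branch[2] choose=5:
    ask @ H0 ⇒ 1
    H0 returns 40
    H1 returns [40]
    H2 returns [40]
    H3 returns [[40]]
= [[48], [24], [40]]

Answer: 3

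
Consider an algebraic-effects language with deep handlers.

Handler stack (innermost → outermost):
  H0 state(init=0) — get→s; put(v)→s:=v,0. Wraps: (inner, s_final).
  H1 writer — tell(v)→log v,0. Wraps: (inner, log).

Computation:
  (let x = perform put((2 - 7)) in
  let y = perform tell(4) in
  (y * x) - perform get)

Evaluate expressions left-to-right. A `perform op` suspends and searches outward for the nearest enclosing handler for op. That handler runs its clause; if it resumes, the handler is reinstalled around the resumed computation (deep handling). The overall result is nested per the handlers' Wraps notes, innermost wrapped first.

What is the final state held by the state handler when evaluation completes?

Step-by-step:
put(-5) @ H0 ⇒ s:=-5
tell(4) @ H1 ⇒ log+=4
get @ H0 ⇒ -5
H0 returns (5, -5)
H1 returns ((5, -5), (4))
= ((5, -5), (4))

Answer: -5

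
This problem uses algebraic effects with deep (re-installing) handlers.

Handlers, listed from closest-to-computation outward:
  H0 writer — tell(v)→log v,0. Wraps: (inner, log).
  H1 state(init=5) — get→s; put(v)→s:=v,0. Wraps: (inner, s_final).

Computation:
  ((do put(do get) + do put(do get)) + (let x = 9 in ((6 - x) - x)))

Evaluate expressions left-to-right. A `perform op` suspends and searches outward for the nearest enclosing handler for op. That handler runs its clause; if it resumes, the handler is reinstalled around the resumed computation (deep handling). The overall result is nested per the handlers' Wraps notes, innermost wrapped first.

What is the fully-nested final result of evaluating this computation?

Answer: ((-12, ()), 5)

Working:
get @ H1 ⇒ 5
put(5) @ H1 ⇒ s:=5
get @ H1 ⇒ 5
put(5) @ H1 ⇒ s:=5
H0 returns (-12, ())
H1 returns ((-12, ()), 5)
= ((-12, ()), 5)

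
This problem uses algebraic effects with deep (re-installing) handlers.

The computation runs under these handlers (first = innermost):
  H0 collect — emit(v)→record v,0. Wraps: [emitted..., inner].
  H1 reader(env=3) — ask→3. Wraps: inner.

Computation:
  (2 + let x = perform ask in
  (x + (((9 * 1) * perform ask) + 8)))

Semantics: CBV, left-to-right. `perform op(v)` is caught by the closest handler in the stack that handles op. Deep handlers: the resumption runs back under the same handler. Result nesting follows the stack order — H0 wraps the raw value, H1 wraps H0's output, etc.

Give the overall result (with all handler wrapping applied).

Answer: [40]

Working:
ask @ H1 ⇒ 3
ask @ H1 ⇒ 3
H0 returns [40]
H1 returns [40]
= [40]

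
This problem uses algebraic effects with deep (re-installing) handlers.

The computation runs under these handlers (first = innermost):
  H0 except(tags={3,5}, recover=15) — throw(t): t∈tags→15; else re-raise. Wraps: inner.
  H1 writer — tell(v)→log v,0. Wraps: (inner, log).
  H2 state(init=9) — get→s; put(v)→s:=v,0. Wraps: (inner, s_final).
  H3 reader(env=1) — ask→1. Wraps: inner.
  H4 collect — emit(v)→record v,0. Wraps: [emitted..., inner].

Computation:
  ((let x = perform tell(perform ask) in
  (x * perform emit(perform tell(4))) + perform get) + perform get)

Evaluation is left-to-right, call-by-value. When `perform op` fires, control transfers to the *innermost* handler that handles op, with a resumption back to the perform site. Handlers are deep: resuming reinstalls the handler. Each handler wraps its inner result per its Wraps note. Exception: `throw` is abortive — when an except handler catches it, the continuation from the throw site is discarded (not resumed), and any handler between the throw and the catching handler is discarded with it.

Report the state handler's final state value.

Working:
ask @ H3 ⇒ 1
tell(1) @ H1 ⇒ log+=1
tell(4) @ H1 ⇒ log+=4
emit(0) @ H4 ⇒ out+=0
get @ H2 ⇒ 9
get @ H2 ⇒ 9
H0 returns 18
H1 returns (18, (1, 4))
H2 returns ((18, (1, 4)), 9)
H3 returns ((18, (1, 4)), 9)
H4 returns [0, ((18, (1, 4)), 9)]
= [0, ((18, (1, 4)), 9)]

Answer: 9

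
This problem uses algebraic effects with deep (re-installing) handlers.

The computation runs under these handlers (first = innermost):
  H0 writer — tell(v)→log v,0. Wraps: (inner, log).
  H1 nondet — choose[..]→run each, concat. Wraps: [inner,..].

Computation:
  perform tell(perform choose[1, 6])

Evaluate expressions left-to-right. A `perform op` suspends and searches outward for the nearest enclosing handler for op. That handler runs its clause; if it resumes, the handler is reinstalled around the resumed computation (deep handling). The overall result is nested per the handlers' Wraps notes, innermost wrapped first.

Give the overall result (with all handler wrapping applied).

Working:
choose[1, 6] @ H1
  branch[0] choose=1:
    tell(1) @ H0 ⇒ log+=1
    H0 returns (0, (1))
    H1 returns [(0, (1))]
  branch[1] choose=6:
    tell(6) @ H0 ⇒ log+=6
    H0 returns (0, (6))
    H1 returns [(0, (6))]
= [(0, (1)), (0, (6))]

Answer: [(0, (1)), (0, (6))]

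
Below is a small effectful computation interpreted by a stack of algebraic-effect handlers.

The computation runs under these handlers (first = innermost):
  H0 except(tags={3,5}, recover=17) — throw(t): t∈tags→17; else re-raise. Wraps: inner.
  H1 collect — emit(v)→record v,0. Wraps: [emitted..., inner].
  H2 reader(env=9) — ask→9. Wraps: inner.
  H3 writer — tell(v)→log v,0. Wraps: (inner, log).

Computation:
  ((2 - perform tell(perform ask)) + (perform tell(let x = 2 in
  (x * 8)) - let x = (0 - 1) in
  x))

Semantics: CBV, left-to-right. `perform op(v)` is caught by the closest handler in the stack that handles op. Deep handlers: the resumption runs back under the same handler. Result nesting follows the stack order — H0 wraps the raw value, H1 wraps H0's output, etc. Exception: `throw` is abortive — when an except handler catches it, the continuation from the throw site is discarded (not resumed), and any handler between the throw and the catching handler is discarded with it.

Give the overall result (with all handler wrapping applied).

Answer: ([3], (9, 16))

Evaluation trace:
ask @ H2 ⇒ 9
tell(9) @ H3 ⇒ log+=9
tell(16) @ H3 ⇒ log+=16
H0 returns 3
H1 returns [3]
H2 returns [3]
H3 returns ([3], (9, 16))
= ([3], (9, 16))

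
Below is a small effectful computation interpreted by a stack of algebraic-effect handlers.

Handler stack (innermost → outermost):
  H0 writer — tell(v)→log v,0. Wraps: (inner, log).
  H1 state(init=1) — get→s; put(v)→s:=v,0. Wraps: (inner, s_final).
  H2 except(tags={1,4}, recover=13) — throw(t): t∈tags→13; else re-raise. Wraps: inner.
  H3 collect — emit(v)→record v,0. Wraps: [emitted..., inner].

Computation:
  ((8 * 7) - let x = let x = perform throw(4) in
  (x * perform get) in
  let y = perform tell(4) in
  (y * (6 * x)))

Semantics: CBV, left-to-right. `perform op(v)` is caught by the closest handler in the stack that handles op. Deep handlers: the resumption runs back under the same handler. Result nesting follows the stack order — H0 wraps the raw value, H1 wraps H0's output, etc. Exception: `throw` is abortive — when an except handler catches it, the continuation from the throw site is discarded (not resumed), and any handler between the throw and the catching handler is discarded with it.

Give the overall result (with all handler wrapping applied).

Answer: [13]

Step-by-step:
throw(4) @ H2 caught ⇒ 13
H3 returns [13]
= [13]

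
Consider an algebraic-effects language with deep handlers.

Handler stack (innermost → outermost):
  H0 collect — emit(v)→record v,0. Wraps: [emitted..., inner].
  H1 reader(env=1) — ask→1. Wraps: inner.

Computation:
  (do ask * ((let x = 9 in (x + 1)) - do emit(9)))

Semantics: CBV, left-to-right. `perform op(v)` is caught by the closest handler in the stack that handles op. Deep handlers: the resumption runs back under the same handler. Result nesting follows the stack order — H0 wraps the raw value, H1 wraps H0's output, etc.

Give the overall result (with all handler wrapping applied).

Answer: [9, 10]

Evaluation trace:
ask @ H1 ⇒ 1
emit(9) @ H0 ⇒ out+=9
H0 returns [9, 10]
H1 returns [9, 10]
= [9, 10]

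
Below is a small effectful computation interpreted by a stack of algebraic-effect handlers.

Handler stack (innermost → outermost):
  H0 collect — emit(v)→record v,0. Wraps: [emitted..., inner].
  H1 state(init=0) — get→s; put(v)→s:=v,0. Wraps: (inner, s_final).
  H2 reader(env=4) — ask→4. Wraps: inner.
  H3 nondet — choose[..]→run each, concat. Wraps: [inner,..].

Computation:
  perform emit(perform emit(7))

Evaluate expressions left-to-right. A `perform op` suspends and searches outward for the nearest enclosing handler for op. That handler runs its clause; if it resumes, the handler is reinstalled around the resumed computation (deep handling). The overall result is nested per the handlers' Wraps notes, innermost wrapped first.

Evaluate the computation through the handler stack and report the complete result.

Answer: [([7, 0, 0], 0)]

Evaluation trace:
emit(7) @ H0 ⇒ out+=7
emit(0) @ H0 ⇒ out+=0
H0 returns [7, 0, 0]
H1 returns ([7, 0, 0], 0)
H2 returns ([7, 0, 0], 0)
H3 returns [([7, 0, 0], 0)]
= [([7, 0, 0], 0)]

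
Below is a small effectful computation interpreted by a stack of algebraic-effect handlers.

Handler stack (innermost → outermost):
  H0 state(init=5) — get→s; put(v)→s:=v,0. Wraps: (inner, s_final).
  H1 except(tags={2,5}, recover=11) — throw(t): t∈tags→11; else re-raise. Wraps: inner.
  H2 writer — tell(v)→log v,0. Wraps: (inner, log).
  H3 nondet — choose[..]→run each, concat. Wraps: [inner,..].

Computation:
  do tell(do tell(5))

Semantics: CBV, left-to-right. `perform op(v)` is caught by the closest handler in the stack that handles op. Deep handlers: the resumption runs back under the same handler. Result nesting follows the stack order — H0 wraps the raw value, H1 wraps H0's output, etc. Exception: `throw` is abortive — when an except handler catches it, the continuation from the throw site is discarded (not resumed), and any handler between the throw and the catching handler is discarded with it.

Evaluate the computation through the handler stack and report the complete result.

Answer: [((0, 5), (5, 0))]

Working:
tell(5) @ H2 ⇒ log+=5
tell(0) @ H2 ⇒ log+=0
H0 returns (0, 5)
H1 returns (0, 5)
H2 returns ((0, 5), (5, 0))
H3 returns [((0, 5), (5, 0))]
= [((0, 5), (5, 0))]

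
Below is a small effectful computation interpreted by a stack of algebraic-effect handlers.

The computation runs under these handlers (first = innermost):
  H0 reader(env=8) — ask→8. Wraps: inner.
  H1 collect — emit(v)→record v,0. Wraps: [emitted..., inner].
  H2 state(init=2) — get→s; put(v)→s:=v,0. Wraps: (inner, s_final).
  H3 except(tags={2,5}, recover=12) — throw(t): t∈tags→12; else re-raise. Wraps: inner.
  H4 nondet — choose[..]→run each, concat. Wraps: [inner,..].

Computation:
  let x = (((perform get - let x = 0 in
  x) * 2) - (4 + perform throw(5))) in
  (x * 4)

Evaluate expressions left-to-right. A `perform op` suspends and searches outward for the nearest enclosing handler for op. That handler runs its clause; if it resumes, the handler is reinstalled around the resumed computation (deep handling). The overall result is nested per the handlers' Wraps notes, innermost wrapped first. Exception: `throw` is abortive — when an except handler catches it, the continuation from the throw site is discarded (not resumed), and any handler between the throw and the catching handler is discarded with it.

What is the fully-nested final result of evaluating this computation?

Step-by-step:
get @ H2 ⇒ 2
throw(5) @ H3 caught ⇒ 12
H4 returns [12]
= [12]

Answer: [12]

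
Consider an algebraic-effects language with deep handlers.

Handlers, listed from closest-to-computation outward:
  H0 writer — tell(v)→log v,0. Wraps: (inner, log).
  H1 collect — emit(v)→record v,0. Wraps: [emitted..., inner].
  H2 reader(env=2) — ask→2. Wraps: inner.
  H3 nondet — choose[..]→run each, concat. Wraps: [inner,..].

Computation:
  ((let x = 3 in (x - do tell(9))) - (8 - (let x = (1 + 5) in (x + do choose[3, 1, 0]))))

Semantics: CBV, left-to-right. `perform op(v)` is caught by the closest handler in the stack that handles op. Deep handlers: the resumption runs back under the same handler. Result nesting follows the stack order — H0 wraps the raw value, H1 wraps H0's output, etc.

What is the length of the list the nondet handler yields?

Answer: 3

Working:
tell(9) @ H0 ⇒ log+=9
choose[3, 1, 0] @ H3
  branch[0] choose=3:
    H0 returns (4, (9))
    H1 returns [(4, (9))]
    H2 returns [(4, (9))]
    H3 returns [[(4, (9))]]
  branch[1] choose=1:
    H0 returns (2, (9))
    H1 returns [(2, (9))]
    H2 returns [(2, (9))]
    H3 returns [[(2, (9))]]
  branch[2] choose=0:
    H0 returns (1, (9))
    H1 returns [(1, (9))]
    H2 returns [(1, (9))]
    H3 returns [[(1, (9))]]
= [[(4, (9))], [(2, (9))], [(1, (9))]]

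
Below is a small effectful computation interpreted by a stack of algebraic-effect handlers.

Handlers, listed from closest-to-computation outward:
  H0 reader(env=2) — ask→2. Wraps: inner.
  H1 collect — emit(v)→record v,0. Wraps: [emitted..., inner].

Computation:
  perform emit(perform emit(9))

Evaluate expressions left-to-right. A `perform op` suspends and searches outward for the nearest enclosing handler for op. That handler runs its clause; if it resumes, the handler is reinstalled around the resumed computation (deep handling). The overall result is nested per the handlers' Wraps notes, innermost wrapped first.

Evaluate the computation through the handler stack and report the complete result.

Evaluation trace:
emit(9) @ H1 ⇒ out+=9
emit(0) @ H1 ⇒ out+=0
H0 returns 0
H1 returns [9, 0, 0]
= [9, 0, 0]

Answer: [9, 0, 0]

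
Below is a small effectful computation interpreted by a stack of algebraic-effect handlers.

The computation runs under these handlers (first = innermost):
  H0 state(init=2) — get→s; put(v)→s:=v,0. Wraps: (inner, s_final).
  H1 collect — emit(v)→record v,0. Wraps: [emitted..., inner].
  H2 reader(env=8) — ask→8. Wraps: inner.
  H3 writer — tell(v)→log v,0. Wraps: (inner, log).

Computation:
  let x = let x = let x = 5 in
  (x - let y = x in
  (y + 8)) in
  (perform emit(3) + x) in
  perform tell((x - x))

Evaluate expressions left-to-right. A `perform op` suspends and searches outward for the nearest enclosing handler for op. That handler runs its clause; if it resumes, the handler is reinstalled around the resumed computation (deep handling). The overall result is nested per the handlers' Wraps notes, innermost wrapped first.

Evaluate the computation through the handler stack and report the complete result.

Working:
emit(3) @ H1 ⇒ out+=3
tell(0) @ H3 ⇒ log+=0
H0 returns (0, 2)
H1 returns [3, (0, 2)]
H2 returns [3, (0, 2)]
H3 returns ([3, (0, 2)], (0))
= ([3, (0, 2)], (0))

Answer: ([3, (0, 2)], (0))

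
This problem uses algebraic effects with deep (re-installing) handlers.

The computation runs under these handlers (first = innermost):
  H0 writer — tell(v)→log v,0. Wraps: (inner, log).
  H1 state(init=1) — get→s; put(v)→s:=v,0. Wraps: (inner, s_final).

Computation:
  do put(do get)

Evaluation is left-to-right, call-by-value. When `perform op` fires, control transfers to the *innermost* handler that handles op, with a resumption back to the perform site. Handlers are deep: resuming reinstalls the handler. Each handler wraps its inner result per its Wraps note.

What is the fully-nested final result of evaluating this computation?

Step-by-step:
get @ H1 ⇒ 1
put(1) @ H1 ⇒ s:=1
H0 returns (0, ())
H1 returns ((0, ()), 1)
= ((0, ()), 1)

Answer: ((0, ()), 1)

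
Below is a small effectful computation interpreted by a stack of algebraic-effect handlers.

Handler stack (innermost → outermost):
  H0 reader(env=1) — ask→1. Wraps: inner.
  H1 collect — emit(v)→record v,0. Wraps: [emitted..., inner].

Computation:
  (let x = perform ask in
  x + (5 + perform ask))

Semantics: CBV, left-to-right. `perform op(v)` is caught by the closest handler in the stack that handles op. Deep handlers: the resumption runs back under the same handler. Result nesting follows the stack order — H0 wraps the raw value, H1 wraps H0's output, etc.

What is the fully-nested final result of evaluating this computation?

Answer: [7]

Working:
ask @ H0 ⇒ 1
ask @ H0 ⇒ 1
H0 returns 7
H1 returns [7]
= [7]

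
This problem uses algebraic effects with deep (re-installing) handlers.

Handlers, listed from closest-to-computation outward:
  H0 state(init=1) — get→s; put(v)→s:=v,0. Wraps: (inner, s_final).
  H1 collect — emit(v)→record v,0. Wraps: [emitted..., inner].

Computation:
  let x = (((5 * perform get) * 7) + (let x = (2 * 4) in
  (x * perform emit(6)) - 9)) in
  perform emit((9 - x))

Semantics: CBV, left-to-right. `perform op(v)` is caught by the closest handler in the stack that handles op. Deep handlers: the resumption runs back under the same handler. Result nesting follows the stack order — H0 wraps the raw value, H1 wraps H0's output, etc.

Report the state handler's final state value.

Working:
get @ H0 ⇒ 1
emit(6) @ H1 ⇒ out+=6
emit(-17) @ H1 ⇒ out+=-17
H0 returns (0, 1)
H1 returns [6, -17, (0, 1)]
= [6, -17, (0, 1)]

Answer: 1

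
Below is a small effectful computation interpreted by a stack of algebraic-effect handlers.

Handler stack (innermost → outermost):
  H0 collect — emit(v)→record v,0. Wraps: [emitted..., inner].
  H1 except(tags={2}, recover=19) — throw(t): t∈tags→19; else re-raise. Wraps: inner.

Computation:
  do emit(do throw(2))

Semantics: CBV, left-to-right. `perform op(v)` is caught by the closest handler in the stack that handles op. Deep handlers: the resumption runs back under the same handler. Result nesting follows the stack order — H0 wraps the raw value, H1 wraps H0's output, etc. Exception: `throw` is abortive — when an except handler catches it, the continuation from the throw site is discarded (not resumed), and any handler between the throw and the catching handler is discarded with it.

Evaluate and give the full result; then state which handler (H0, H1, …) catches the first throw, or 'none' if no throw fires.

Working:
throw(2) @ H1 caught ⇒ 19
= 19

Answer: 19 ; first throw caught by: H1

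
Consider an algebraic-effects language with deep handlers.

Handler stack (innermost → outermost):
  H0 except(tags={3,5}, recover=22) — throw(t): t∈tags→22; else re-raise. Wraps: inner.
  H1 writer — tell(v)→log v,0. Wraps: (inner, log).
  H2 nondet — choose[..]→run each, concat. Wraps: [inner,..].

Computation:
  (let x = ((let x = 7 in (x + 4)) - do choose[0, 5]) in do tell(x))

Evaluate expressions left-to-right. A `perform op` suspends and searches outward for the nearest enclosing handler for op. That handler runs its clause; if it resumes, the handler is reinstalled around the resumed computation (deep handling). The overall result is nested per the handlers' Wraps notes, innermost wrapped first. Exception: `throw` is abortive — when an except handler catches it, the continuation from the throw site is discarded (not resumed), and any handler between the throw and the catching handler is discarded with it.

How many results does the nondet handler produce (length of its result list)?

Step-by-step:
choose[0, 5] @ H2
  branch[0] choose=0:
    tell(11) @ H1 ⇒ log+=11
    H0 returns 0
    H1 returns (0, (11))
    H2 returns [(0, (11))]
  branch[1] choose=5:
    tell(6) @ H1 ⇒ log+=6
    H0 returns 0
    H1 returns (0, (6))
    H2 returns [(0, (6))]
= [(0, (11)), (0, (6))]

Answer: 2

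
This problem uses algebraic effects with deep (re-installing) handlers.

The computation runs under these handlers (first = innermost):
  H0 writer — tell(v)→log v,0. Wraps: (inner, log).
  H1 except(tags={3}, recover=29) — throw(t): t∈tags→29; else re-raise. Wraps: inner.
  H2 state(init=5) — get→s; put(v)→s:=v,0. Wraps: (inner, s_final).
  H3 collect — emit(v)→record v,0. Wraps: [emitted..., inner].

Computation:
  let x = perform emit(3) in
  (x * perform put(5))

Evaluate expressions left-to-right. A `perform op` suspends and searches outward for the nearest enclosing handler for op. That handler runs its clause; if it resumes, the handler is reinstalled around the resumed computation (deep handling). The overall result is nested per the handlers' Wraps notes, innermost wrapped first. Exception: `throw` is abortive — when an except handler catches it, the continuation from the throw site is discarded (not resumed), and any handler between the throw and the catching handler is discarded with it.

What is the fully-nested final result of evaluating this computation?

Answer: [3, ((0, ()), 5)]

Working:
emit(3) @ H3 ⇒ out+=3
put(5) @ H2 ⇒ s:=5
H0 returns (0, ())
H1 returns (0, ())
H2 returns ((0, ()), 5)
H3 returns [3, ((0, ()), 5)]
= [3, ((0, ()), 5)]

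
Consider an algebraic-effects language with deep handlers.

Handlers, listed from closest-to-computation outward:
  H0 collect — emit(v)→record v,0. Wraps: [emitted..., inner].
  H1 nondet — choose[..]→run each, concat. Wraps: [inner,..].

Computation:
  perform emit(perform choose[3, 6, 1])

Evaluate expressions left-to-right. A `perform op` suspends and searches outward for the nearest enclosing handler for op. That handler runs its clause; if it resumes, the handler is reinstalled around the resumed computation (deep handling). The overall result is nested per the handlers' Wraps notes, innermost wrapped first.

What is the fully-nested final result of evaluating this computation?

Working:
choose[3, 6, 1] @ H1
  branch[0] choose=3:
    emit(3) @ H0 ⇒ out+=3
    H0 returns [3, 0]
    H1 returns [[3, 0]]
  branch[1] choose=6:
    emit(6) @ H0 ⇒ out+=6
    H0 returns [6, 0]
    H1 returns [[6, 0]]
  branch[2] choose=1:
    emit(1) @ H0 ⇒ out+=1
    H0 returns [1, 0]
    H1 returns [[1, 0]]
= [[3, 0], [6, 0], [1, 0]]

Answer: [[3, 0], [6, 0], [1, 0]]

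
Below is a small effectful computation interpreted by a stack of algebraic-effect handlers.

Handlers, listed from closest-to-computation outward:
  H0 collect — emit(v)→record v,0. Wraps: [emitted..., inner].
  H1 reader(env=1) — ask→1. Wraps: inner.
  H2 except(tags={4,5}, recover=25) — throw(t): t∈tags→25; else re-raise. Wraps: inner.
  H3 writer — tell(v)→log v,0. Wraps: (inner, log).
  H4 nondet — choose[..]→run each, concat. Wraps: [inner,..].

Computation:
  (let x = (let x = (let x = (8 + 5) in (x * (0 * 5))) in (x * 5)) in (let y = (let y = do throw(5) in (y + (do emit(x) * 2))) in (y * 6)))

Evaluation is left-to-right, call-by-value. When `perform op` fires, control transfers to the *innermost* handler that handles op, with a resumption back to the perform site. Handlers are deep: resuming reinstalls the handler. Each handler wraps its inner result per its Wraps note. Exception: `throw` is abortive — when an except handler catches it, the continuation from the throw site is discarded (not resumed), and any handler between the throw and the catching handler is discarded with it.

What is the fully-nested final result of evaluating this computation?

Answer: [(25, ())]

Step-by-step:
throw(5) @ H2 caught ⇒ 25
H3 returns (25, ())
H4 returns [(25, ())]
= [(25, ())]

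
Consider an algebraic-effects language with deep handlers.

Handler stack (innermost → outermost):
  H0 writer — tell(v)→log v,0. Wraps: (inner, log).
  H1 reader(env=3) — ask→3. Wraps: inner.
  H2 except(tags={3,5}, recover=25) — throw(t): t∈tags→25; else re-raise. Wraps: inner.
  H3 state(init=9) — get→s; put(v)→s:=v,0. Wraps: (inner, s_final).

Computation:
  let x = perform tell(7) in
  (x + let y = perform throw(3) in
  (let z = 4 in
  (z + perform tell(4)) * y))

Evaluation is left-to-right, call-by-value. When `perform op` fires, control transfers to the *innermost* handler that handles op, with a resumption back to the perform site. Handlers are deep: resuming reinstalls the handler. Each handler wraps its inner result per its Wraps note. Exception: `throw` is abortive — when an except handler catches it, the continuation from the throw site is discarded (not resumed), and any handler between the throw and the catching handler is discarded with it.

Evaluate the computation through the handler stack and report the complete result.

Answer: (25, 9)

Evaluation trace:
tell(7) @ H0 ⇒ log+=7
throw(3) @ H2 caught ⇒ 25
H3 returns (25, 9)
= (25, 9)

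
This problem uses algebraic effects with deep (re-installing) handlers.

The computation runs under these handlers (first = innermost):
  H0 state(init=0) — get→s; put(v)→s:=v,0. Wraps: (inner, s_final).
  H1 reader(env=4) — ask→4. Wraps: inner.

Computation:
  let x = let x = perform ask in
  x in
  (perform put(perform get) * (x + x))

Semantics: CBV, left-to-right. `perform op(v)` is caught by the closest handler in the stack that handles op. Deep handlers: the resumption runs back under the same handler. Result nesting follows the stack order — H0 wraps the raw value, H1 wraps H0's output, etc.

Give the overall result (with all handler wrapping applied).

Answer: (0, 0)

Step-by-step:
ask @ H1 ⇒ 4
get @ H0 ⇒ 0
put(0) @ H0 ⇒ s:=0
H0 returns (0, 0)
H1 returns (0, 0)
= (0, 0)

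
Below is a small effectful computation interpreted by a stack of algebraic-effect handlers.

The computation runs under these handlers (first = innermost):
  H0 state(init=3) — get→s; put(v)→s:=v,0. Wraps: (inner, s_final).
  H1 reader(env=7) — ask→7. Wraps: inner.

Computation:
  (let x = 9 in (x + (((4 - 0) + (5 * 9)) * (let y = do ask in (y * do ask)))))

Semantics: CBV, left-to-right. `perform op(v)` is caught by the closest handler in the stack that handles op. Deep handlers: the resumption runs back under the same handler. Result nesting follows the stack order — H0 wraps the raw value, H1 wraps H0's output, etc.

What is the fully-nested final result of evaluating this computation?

Step-by-step:
ask @ H1 ⇒ 7
ask @ H1 ⇒ 7
H0 returns (2410, 3)
H1 returns (2410, 3)
= (2410, 3)

Answer: (2410, 3)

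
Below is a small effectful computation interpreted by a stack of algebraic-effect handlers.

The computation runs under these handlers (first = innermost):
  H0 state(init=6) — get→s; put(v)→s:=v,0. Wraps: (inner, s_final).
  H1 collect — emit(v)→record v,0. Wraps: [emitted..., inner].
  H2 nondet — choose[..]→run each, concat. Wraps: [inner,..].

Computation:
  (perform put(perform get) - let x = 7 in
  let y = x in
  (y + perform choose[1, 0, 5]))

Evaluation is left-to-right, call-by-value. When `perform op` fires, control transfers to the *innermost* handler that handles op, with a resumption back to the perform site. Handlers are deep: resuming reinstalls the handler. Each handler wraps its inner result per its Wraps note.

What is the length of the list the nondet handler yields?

Answer: 3

Working:
get @ H0 ⇒ 6
put(6) @ H0 ⇒ s:=6
choose[1, 0, 5] @ H2
  branch[0] choose=1:
    H0 returns (-8, 6)
    H1 returns [(-8, 6)]
    H2 returns [[(-8, 6)]]
  branch[1] choose=0:
    H0 returns (-7, 6)
    H1 returns [(-7, 6)]
    H2 returns [[(-7, 6)]]
  branch[2] choose=5:
    H0 returns (-12, 6)
    H1 returns [(-12, 6)]
    H2 returns [[(-12, 6)]]
= [[(-8, 6)], [(-7, 6)], [(-12, 6)]]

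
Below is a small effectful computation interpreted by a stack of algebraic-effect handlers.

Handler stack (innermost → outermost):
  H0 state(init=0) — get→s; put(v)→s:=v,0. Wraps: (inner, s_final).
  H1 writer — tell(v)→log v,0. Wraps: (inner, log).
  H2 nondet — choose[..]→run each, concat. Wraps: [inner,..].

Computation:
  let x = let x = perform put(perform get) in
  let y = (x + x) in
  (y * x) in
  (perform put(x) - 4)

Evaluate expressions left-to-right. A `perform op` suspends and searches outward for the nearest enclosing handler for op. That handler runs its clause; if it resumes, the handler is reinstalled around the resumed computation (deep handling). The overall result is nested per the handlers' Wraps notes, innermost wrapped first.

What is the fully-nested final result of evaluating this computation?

Evaluation trace:
get @ H0 ⇒ 0
put(0) @ H0 ⇒ s:=0
put(0) @ H0 ⇒ s:=0
H0 returns (-4, 0)
H1 returns ((-4, 0), ())
H2 returns [((-4, 0), ())]
= [((-4, 0), ())]

Answer: [((-4, 0), ())]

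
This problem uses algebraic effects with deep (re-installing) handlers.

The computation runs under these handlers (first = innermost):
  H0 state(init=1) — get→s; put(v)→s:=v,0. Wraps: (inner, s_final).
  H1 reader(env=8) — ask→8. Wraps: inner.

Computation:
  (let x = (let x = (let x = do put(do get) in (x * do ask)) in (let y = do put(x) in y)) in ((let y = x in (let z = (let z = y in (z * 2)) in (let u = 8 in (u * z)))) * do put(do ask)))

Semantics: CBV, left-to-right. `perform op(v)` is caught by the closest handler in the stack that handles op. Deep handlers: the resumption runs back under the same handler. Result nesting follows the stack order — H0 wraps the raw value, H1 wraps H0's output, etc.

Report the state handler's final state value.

Answer: 8

Working:
get @ H0 ⇒ 1
put(1) @ H0 ⇒ s:=1
ask @ H1 ⇒ 8
put(0) @ H0 ⇒ s:=0
ask @ H1 ⇒ 8
put(8) @ H0 ⇒ s:=8
H0 returns (0, 8)
H1 returns (0, 8)
= (0, 8)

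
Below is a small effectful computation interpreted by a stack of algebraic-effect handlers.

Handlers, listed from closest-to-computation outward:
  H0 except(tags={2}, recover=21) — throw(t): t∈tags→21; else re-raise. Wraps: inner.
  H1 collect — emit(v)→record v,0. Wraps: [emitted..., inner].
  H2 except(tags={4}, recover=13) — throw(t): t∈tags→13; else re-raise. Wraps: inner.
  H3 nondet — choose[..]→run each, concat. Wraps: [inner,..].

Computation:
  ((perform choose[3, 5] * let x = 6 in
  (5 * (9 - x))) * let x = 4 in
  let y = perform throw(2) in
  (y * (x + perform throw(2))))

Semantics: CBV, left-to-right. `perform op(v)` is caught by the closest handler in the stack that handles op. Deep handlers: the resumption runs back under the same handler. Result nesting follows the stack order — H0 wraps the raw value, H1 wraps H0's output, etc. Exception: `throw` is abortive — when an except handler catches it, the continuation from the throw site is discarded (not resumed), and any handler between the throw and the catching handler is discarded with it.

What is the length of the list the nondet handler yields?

Answer: 2

Working:
choose[3, 5] @ H3
  branch[0] choose=3:
    throw(2) @ H0 caught ⇒ 21
    H1 returns [21]
    H2 returns [21]
    H3 returns [[21]]
  branch[1] choose=5:
    throw(2) @ H0 caught ⇒ 21
    H1 returns [21]
    H2 returns [21]
    H3 returns [[21]]
= [[21], [21]]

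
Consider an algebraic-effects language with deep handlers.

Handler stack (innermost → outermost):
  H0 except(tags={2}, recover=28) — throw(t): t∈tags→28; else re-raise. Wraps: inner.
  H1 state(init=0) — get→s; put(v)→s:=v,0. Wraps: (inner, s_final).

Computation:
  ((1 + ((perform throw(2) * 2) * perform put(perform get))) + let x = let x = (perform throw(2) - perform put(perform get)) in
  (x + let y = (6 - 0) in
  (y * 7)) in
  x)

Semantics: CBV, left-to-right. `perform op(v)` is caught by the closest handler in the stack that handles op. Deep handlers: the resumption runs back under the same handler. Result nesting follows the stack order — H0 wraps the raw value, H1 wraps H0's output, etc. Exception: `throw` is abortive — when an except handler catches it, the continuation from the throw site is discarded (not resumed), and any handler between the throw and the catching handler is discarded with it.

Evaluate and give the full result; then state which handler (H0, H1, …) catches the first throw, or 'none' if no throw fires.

Answer: (28, 0) ; first throw caught by: H0

Working:
throw(2) @ H0 caught ⇒ 28
H1 returns (28, 0)
= (28, 0)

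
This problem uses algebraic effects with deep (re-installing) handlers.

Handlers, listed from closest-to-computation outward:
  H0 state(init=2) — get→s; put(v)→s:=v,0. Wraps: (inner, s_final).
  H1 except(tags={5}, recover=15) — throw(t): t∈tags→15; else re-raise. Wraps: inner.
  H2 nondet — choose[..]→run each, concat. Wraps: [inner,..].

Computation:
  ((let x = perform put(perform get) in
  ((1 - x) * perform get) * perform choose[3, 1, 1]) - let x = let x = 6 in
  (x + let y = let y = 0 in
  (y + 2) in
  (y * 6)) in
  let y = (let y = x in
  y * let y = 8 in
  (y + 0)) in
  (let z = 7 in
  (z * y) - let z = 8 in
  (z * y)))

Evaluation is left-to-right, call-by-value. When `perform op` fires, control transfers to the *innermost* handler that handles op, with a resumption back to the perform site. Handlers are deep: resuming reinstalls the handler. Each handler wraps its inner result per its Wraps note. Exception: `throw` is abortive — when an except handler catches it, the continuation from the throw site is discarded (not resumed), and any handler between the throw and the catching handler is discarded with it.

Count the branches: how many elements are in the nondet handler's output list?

Answer: 3

Step-by-step:
get @ H0 ⇒ 2
put(2) @ H0 ⇒ s:=2
get @ H0 ⇒ 2
choose[3, 1, 1] @ H2
  branch[0] choose=3:
    H0 returns (150, 2)
    H1 returns (150, 2)
    H2 returns [(150, 2)]
  branch[1] choose=1:
    H0 returns (146, 2)
    H1 returns (146, 2)
    H2 returns [(146, 2)]
  branch[2] choose=1:
    H0 returns (146, 2)
    H1 returns (146, 2)
    H2 returns [(146, 2)]
= [(150, 2), (146, 2), (146, 2)]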